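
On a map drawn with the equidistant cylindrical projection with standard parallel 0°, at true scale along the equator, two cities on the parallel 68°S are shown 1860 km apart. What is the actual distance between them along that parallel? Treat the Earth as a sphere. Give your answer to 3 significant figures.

697 km

Plate carrée maps x = Rλ, y = Rφ. The meridian scale is h = 1 and the parallel scale is k = 1/cos φ = sec φ.
Along the parallel at 68°, map distances are exaggerated by k = sec 68° = 2.669.
True distance = 1860 / 2.669 = 1860 × cos 68° ≈ 697 km.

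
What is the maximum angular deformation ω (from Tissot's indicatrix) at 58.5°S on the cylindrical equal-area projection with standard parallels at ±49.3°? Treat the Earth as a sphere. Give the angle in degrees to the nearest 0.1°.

25.2°

For cylindrical equal-area with standard parallel φ₀, h = cos φ / cos φ₀ and k = cos φ₀ / cos φ, so h·k = 1.
At 58.5°: h = 0.8013, k = 1.248; principal scales a = 1.248, b = 0.8013.
sin(ω/2) = (a − b)/(a + b) = 0.4468/2.049 = 0.2180, so ω = 2 arcsin(0.2180) ≈ 25.2°.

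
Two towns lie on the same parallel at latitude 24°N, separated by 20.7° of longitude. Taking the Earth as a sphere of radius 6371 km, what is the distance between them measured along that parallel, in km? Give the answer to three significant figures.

Arc length along a parallel = R cos φ · Δλ (with Δλ in radians).
= 6371 × cos 24° × (20.7° × π/180) = 6371 × 0.9135 × 0.3613 ≈ 2100 km.

2100 km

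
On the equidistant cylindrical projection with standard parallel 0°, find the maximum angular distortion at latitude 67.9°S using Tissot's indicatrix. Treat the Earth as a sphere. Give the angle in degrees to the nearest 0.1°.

53.9°

In the plate carrée (x = Rλ, y = Rφ), meridians are true-scale (h = 1) and parallels are stretched by k = sec φ.
At 67.9°: h = 1.000, k = 2.658; principal scales a = 2.658, b = 1.000.
sin(ω/2) = (a − b)/(a + b) = 1.658/3.658 = 0.4533, so ω = 2 arcsin(0.4533) ≈ 53.9°.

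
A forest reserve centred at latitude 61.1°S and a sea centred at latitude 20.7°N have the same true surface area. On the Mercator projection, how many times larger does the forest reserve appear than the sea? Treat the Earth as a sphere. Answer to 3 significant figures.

Mercator is conformal with k = sec φ, so areal scale = k² = sec²φ.
At 61.1°: sec²(61.1°) = 1/0.4833² = 4.282.
At 20.7°: sec²(20.7°) = 1/0.9354² = 1.143.
Ratio = 4.282/1.143 = cos²(20.7°)/cos²(61.1°) ≈ 3.75.

3.75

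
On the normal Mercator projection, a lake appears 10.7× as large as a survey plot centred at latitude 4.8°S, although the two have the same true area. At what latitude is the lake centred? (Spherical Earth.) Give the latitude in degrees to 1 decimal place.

72.3°

Mercator areal scale is sec²φ, so apparent-area ratio = sec²φ₁ / sec²φ₂ = cos²φ₂ / cos²φ₁.
cos²φ₂ / cos²φ₁ = 10.7  ⇒  cos φ₁ = cos 4.8° / √10.7 = 0.9965/3.271 = 0.3046.
φ₁ = arccos(0.3046) ≈ 72.3°.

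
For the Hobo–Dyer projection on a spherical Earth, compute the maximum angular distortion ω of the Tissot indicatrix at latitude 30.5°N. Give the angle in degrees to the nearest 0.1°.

Hobo–Dyer is a cylindrical equal-area projection with standard parallels at ±37.5°. A cylindrical equal-area projection with standard parallel φ₀ has meridian scale h = cos φ / cos φ₀ and parallel scale k = cos φ₀ / cos φ (so areas are preserved, h·k = 1).
At 30.5°: h = 1.086, k = 0.9208; principal scales a = 1.086, b = 0.9208.
sin(ω/2) = (a − b)/(a + b) = 0.1653/2.007 = 0.08237, so ω = 2 arcsin(0.08237) ≈ 9.4°.

9.4°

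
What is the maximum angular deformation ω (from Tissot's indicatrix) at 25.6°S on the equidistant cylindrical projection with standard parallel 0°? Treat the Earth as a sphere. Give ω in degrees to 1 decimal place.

In the plate carrée (x = Rλ, y = Rφ), meridians are true-scale (h = 1) and parallels are stretched by k = sec φ.
At 25.6°: h = 1.000, k = 1.109; principal scales a = 1.109, b = 1.000.
sin(ω/2) = (a − b)/(a + b) = 0.1089/2.109 = 0.05162, so ω = 2 arcsin(0.05162) ≈ 5.9°.

5.9°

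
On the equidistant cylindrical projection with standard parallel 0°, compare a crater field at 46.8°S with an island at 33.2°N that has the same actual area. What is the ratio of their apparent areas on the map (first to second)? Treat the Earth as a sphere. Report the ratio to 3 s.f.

In the plate carrée (x = Rλ, y = Rφ), meridians are true-scale (h = 1) and parallels are stretched by k = sec φ.
Areal scale at 46.8°: h·k = 1.000 × 1.461 = 1.461.
Areal scale at 33.2°: h·k = 1.000 × 1.195 = 1.195.
Ratio = 1.461/1.195 ≈ 1.22.

1.22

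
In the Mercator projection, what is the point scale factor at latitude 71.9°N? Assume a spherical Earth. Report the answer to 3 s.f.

For Mercator, h = k = sec φ (a conformal cylindrical projection has a single point scale, 1/cos φ).
k = 1/cos 71.9° = 1/0.3107 = 3.219.

3.22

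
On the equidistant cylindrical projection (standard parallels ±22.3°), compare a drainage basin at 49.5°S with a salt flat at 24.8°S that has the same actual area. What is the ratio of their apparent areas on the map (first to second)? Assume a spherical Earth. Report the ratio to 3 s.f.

1.40

With standard parallel φ₀ = 22.3°, the equirectangular projection gives x = Rλ cos φ₀, y = Rφ, so h = 1 and k = cos 22.3° / cos φ.
Areal scale at 49.5°: h·k = 1.000 × 1.425 = 1.425.
Areal scale at 24.8°: h·k = 1.000 × 1.019 = 1.019.
Ratio = 1.425/1.019 ≈ 1.40.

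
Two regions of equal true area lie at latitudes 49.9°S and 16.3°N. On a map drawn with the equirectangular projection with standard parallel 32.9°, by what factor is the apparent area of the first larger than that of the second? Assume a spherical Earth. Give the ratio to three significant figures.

1.49

In the equirectangular projection with standard parallel φ₀ = 32.9° (x = Rλ cos φ₀, y = Rφ), meridians are true-scale (h = 1) and the parallel scale is k = cos φ₀ / cos φ.
Areal scale at 49.9°: h·k = 1.000 × 1.304 = 1.304.
Areal scale at 16.3°: h·k = 1.000 × 0.8748 = 0.8748.
Ratio = 1.304/0.8748 ≈ 1.49.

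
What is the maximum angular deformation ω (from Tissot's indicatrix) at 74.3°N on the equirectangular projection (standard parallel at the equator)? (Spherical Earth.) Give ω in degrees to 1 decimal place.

70.1°

For the equirectangular projection with φ₀ = 0 (plate carrée), h = 1 along meridians and k = sec φ along parallels.
At 74.3°: h = 1.000, k = 3.695; principal scales a = 3.695, b = 1.000.
sin(ω/2) = (a − b)/(a + b) = 2.695/4.695 = 0.5741, so ω = 2 arcsin(0.5741) ≈ 70.1°.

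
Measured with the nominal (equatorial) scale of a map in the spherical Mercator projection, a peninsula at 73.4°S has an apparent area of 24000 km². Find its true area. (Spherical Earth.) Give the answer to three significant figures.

1960 km²

For Mercator, h = k = sec φ (a conformal cylindrical projection has a single point scale, 1/cos φ).
Areal scale = k² = sec²φ = 1/cos²(73.4°) = 1/0.2857² = 12.25.
True area = apparent / (areal scale) = 24000 / 12.25 ≈ 1960 km².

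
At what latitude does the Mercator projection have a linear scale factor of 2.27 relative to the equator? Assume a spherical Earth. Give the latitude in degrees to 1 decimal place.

63.9°

Mercator scale is k = sec φ = 1/cos φ.
1/cos φ = 2.27  ⇒  cos φ = 0.4405  ⇒  φ = arccos(0.4405) ≈ 63.9°.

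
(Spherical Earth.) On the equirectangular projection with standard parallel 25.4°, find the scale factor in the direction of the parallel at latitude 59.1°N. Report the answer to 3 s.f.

1.76

In the equirectangular projection with standard parallel φ₀ = 25.4° (x = Rλ cos φ₀, y = Rφ), meridians are true-scale (h = 1) and the parallel scale is k = cos φ₀ / cos φ.
k = cos 25.4° / cos 59.1° = 0.9033/0.5135 = 1.759.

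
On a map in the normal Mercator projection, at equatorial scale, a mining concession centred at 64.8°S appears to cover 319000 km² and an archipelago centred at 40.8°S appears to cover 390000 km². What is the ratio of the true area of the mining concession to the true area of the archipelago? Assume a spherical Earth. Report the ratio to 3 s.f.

0.259

Mercator's areal exaggeration is sec²φ; hence true area = (apparent area) · cos²φ.
True area of mining concession: 319000 × cos²(64.8°) = 319000 × 0.1813 = 57830 km².
True area of archipelago: 390000 × cos²(40.8°) = 390000 × 0.5730 = 223500 km².
Ratio = 57830 / 223500 ≈ 0.259.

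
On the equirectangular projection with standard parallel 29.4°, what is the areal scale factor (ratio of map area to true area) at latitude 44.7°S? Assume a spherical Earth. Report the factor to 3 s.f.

1.23

In the equirectangular projection with standard parallel φ₀ = 29.4° (x = Rλ cos φ₀, y = Rφ), meridians are true-scale (h = 1) and the parallel scale is k = cos φ₀ / cos φ.
Areal scale = h·k = 1 × cos φ₀ / cos φ; at 44.7°, h = 1.000, k = 1.226, so h·k = 1.226.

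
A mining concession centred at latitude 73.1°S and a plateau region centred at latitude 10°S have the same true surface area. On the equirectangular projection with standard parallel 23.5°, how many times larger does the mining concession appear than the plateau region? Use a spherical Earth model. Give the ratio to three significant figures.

3.39

With standard parallel φ₀ = 23.5°, the equirectangular projection gives x = Rλ cos φ₀, y = Rφ, so h = 1 and k = cos 23.5° / cos φ.
Areal scale at 73.1°: h·k = 1.000 × 3.155 = 3.155.
Areal scale at 10°: h·k = 1.000 × 0.9312 = 0.9312.
Ratio = 3.155/0.9312 ≈ 3.39.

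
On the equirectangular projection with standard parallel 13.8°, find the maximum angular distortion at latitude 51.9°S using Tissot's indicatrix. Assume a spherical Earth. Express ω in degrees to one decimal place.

In the equirectangular projection with standard parallel φ₀ = 13.8° (x = Rλ cos φ₀, y = Rφ), meridians are true-scale (h = 1) and the parallel scale is k = cos φ₀ / cos φ.
At 51.9°: h = 1.000, k = 1.574; principal scales a = 1.574, b = 1.000.
sin(ω/2) = (a − b)/(a + b) = 0.5739/2.574 = 0.2230, so ω = 2 arcsin(0.2230) ≈ 25.8°.

25.8°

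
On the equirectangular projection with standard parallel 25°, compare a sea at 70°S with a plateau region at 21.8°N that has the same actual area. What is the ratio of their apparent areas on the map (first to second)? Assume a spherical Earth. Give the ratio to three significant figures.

The equidistant cylindrical projection with φ₀ = 25° has h = 1 (meridians true) and k = cos φ₀ / cos φ along parallels.
Areal scale at 70°: h·k = 1.000 × 2.650 = 2.650.
Areal scale at 21.8°: h·k = 1.000 × 0.9761 = 0.9761.
Ratio = 2.650/0.9761 ≈ 2.71.

2.71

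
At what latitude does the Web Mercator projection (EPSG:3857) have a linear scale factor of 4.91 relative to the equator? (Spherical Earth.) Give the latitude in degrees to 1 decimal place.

78.2°

Mercator scale is k = sec φ = 1/cos φ.
1/cos φ = 4.91  ⇒  cos φ = 0.2037  ⇒  φ = arccos(0.2037) ≈ 78.2°.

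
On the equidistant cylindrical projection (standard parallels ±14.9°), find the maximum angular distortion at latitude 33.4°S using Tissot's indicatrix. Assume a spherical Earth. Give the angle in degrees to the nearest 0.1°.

In the equirectangular projection with standard parallel φ₀ = 14.9° (x = Rλ cos φ₀, y = Rφ), meridians are true-scale (h = 1) and the parallel scale is k = cos φ₀ / cos φ.
At 33.4°: h = 1.000, k = 1.158; principal scales a = 1.158, b = 1.000.
sin(ω/2) = (a − b)/(a + b) = 0.1575/2.158 = 0.07302, so ω = 2 arcsin(0.07302) ≈ 8.4°.

8.4°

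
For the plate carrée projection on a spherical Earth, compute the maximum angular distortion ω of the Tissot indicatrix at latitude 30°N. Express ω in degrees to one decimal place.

Plate carrée maps x = Rλ, y = Rφ. The meridian scale is h = 1 and the parallel scale is k = 1/cos φ = sec φ.
At 30°: h = 1.000, k = 1.155; principal scales a = 1.155, b = 1.000.
sin(ω/2) = (a − b)/(a + b) = 0.1547/2.155 = 0.07180, so ω = 2 arcsin(0.07180) ≈ 8.2°.

8.2°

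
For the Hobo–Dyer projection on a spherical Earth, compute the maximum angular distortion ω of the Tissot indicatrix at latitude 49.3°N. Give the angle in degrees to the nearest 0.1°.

Hobo–Dyer is a cylindrical equal-area projection with standard parallels at ±37.5°. Cylindrical equal-area (φ₀ = 37.5°): h = cos φ / cos 37.5° along meridians, k = cos 37.5° / cos φ along parallels; h·k = 1.
At 49.3°: h = 0.8220, k = 1.217; principal scales a = 1.217, b = 0.8220.
sin(ω/2) = (a − b)/(a + b) = 0.3947/2.039 = 0.1936, so ω = 2 arcsin(0.1936) ≈ 22.3°.

22.3°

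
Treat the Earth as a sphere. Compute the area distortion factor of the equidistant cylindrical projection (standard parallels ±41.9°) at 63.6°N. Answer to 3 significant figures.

In the equirectangular projection with standard parallel φ₀ = 41.9° (x = Rλ cos φ₀, y = Rφ), meridians are true-scale (h = 1) and the parallel scale is k = cos φ₀ / cos φ.
Areal scale = h·k = 1 × cos φ₀ / cos φ; at 63.6°, h = 1.000, k = 1.674, so h·k = 1.674.

1.67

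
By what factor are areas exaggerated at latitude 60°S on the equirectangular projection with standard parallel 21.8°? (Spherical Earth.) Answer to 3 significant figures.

1.86

With standard parallel φ₀ = 21.8°, the equirectangular projection gives x = Rλ cos φ₀, y = Rφ, so h = 1 and k = cos 21.8° / cos φ.
Areal scale = h·k = 1 × cos φ₀ / cos φ; at 60°, h = 1.000, k = 1.857, so h·k = 1.857.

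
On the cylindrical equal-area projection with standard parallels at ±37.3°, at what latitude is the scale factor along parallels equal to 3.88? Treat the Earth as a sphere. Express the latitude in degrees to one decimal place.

A cylindrical equal-area projection with standard parallel φ₀ has meridian scale h = cos φ / cos φ₀ and parallel scale k = cos φ₀ / cos φ (so areas are preserved, h·k = 1).
k = cos φ₀ / cos φ = 3.88  ⇒  cos φ = cos 37.3° / 3.88 = 0.2050.
φ = arccos(0.2050) ≈ 78.2°.

78.2°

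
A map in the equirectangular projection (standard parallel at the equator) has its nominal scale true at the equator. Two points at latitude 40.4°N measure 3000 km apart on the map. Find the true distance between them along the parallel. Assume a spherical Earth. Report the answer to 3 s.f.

For the equirectangular projection with φ₀ = 0 (plate carrée), h = 1 along meridians and k = sec φ along parallels.
Along the parallel at 40.4°, map distances are exaggerated by k = sec 40.4° = 1.313.
True distance = 3000 / 1.313 = 3000 × cos 40.4° ≈ 2280 km.

2280 km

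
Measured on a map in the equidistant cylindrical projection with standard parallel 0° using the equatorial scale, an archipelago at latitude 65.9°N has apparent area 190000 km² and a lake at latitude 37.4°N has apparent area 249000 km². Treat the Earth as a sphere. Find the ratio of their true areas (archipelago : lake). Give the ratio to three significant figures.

Plate carrée has h = 1 and k = sec φ, giving areal scale sec φ; true area = (apparent area) · cos φ.
True area of archipelago: 190000 × cos(65.9°) = 190000 × 0.4083 = 77580 km².
True area of lake: 249000 × cos(37.4°) = 249000 × 0.7944 = 197800 km².
Ratio = 77580 / 197800 ≈ 0.392.

0.392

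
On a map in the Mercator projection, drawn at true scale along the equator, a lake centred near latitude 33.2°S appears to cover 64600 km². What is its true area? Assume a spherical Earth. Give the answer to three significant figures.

45200 km²

For Mercator, h = k = sec φ (a conformal cylindrical projection has a single point scale, 1/cos φ).
Areal scale = k² = sec²φ = 1/cos²(33.2°) = 1/0.8368² = 1.428.
True area = apparent / (areal scale) = 64600 / 1.428 ≈ 45200 km².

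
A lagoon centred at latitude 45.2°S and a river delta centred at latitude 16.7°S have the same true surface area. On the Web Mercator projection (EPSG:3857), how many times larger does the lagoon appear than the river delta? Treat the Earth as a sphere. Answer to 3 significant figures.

Mercator areal scale is sec²φ.
At 45.2°: sec²(45.2°) = 1/0.7046² = 2.014.
At 16.7°: sec²(16.7°) = 1/0.9578² = 1.090.
Ratio = 2.014/1.090 = cos²(16.7°)/cos²(45.2°) ≈ 1.85.

1.85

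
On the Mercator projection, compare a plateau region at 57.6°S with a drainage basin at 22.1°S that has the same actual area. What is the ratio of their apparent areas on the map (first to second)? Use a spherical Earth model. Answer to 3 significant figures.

Mercator areal scale is sec²φ.
At 57.6°: sec²(57.6°) = 1/0.5358² = 3.483.
At 22.1°: sec²(22.1°) = 1/0.9265² = 1.165.
Ratio = 3.483/1.165 = cos²(22.1°)/cos²(57.6°) ≈ 2.99.

2.99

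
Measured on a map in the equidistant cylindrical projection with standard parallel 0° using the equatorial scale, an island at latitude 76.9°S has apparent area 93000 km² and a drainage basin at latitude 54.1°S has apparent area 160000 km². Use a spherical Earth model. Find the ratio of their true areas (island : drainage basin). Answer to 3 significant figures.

0.225

On the plate carrée, areal scale = h·k = 1 × sec φ, so true area = apparent × cos φ.
True area of island: 93000 × cos(76.9°) = 93000 × 0.2267 = 21080 km².
True area of drainage basin: 160000 × cos(54.1°) = 160000 × 0.5864 = 93820 km².
Ratio = 21080 / 93820 ≈ 0.225.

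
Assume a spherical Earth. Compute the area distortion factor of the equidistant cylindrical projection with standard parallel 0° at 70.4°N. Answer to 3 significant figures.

For the equirectangular projection with φ₀ = 0 (plate carrée), h = 1 along meridians and k = sec φ along parallels.
Areal scale = h·k = 1 × sec φ; at 70.4°, h = 1.000, k = 2.981, so h·k = 2.981.

2.98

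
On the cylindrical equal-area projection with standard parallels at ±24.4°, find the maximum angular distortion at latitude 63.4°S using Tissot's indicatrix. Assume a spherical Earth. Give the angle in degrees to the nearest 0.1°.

For cylindrical equal-area with standard parallel φ₀, h = cos φ / cos φ₀ and k = cos φ₀ / cos φ, so h·k = 1.
At 63.4°: h = 0.4917, k = 2.034; principal scales a = 2.034, b = 0.4917.
sin(ω/2) = (a − b)/(a + b) = 1.542/2.526 = 0.6106, so ω = 2 arcsin(0.6106) ≈ 75.3°.

75.3°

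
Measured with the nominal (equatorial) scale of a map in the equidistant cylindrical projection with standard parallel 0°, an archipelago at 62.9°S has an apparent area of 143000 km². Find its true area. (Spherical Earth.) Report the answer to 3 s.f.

For the equirectangular projection with φ₀ = 0 (plate carrée), h = 1 along meridians and k = sec φ along parallels.
Areal scale = h·k = 1 × sec φ; at 62.9°, h = 1.000, k = 2.195, so h·k = 2.195.
True area = apparent / (areal scale) = 143000 / 2.195 ≈ 65100 km².

65100 km²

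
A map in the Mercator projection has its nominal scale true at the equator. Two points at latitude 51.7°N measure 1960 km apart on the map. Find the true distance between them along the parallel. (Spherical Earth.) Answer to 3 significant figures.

1210 km

The Mercator projection is conformal; its linear scale factor is the same in every direction and equals sec φ = 1/cos φ.
Along the parallel at 51.7°, map distances are exaggerated by k = sec 51.7° = 1.613.
True distance = 1960 / 1.613 = 1960 × cos 51.7° ≈ 1210 km.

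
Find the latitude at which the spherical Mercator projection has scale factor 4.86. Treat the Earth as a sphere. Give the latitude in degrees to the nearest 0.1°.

78.1°

Mercator scale is k = sec φ = 1/cos φ.
1/cos φ = 4.86  ⇒  cos φ = 0.2058  ⇒  φ = arccos(0.2058) ≈ 78.1°.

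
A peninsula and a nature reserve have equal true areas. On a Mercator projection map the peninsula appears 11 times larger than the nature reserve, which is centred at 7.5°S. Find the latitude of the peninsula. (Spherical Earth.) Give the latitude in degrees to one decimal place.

72.6°

On Mercator, (apparent₁)/(apparent₂) = sec²φ₁ / sec²φ₂ when true areas are equal.
cos²φ₂ / cos²φ₁ = 11  ⇒  cos φ₁ = cos 7.5° / √11 = 0.9914/3.317 = 0.2989.
φ₁ = arccos(0.2989) ≈ 72.6°.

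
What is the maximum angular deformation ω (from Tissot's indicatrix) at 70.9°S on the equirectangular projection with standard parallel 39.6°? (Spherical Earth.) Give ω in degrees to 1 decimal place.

In the equirectangular projection with standard parallel φ₀ = 39.6° (x = Rλ cos φ₀, y = Rφ), meridians are true-scale (h = 1) and the parallel scale is k = cos φ₀ / cos φ.
At 70.9°: h = 1.000, k = 2.355; principal scales a = 2.355, b = 1.000.
sin(ω/2) = (a − b)/(a + b) = 1.355/3.355 = 0.4038, so ω = 2 arcsin(0.4038) ≈ 47.6°.

47.6°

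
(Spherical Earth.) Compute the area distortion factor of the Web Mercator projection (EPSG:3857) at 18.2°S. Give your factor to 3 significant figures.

For Mercator, h = k = sec φ (a conformal cylindrical projection has a single point scale, 1/cos φ).
Areal scale = k² = sec²φ = 1/cos²(18.2°) = 1/0.9500² = 1.108.

1.11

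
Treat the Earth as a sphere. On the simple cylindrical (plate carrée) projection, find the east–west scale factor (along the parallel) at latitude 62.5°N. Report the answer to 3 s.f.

For the equirectangular projection with φ₀ = 0 (plate carrée), h = 1 along meridians and k = sec φ along parallels.
k = 1/cos 62.5° = 1/0.4617 = 2.166.

2.17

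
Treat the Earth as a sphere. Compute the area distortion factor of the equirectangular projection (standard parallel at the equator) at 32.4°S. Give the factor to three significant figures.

Plate carrée maps x = Rλ, y = Rφ. The meridian scale is h = 1 and the parallel scale is k = 1/cos φ = sec φ.
Areal scale = h·k = 1 × sec φ; at 32.4°, h = 1.000, k = 1.184, so h·k = 1.184.

1.18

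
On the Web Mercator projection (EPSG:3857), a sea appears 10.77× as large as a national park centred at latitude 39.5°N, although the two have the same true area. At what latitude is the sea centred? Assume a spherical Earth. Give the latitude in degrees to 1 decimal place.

76.4°

For equal true areas on Mercator, apparent areas scale as sec²φ, so the ratio is cos²φ₂ / cos²φ₁.
cos²φ₂ / cos²φ₁ = 10.77  ⇒  cos φ₁ = cos 39.5° / √10.77 = 0.7716/3.282 = 0.2351.
φ₁ = arccos(0.2351) ≈ 76.4°.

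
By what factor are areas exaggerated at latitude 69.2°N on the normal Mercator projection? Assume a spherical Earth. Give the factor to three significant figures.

7.93

The Mercator projection is conformal; its linear scale factor is the same in every direction and equals sec φ = 1/cos φ.
Areal scale = k² = sec²φ = 1/cos²(69.2°) = 1/0.3551² = 7.930.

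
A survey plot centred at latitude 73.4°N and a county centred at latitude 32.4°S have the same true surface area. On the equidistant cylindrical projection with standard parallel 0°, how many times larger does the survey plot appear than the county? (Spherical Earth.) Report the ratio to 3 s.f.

For the equirectangular projection with φ₀ = 0 (plate carrée), h = 1 along meridians and k = sec φ along parallels.
Areal scale at 73.4°: h·k = 1.000 × 3.500 = 3.500.
Areal scale at 32.4°: h·k = 1.000 × 1.184 = 1.184.
Ratio = 3.500/1.184 ≈ 2.96.

2.96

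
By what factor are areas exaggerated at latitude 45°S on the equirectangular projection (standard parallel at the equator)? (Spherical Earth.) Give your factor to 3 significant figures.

1.41

For the equirectangular projection with φ₀ = 0 (plate carrée), h = 1 along meridians and k = sec φ along parallels.
Areal scale = h·k = 1 × sec φ; at 45°, h = 1.000, k = 1.414, so h·k = 1.414.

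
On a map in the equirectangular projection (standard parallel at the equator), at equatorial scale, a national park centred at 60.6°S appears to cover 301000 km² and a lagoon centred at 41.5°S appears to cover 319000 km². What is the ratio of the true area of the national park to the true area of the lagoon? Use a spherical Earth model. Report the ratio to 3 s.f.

0.618

Plate carrée has h = 1 and k = sec φ, giving areal scale sec φ; true area = (apparent area) · cos φ.
True area of national park: 301000 × cos(60.6°) = 301000 × 0.4909 = 147800 km².
True area of lagoon: 319000 × cos(41.5°) = 319000 × 0.7490 = 238900 km².
Ratio = 147800 / 238900 ≈ 0.618.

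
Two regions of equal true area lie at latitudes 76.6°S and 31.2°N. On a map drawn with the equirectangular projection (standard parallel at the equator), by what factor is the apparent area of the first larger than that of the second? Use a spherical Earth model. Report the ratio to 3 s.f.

3.69

In the plate carrée (x = Rλ, y = Rφ), meridians are true-scale (h = 1) and parallels are stretched by k = sec φ.
Areal scale at 76.6°: h·k = 1.000 × 4.315 = 4.315.
Areal scale at 31.2°: h·k = 1.000 × 1.169 = 1.169.
Ratio = 4.315/1.169 ≈ 3.69.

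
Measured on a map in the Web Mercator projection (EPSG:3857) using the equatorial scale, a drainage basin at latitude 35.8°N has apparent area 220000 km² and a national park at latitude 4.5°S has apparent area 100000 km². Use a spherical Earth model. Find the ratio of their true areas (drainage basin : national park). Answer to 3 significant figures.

On Mercator the areal scale is sec²φ, so true area = apparent × cos²φ.
True area of drainage basin: 220000 × cos²(35.8°) = 220000 × 0.6578 = 144700 km².
True area of national park: 100000 × cos²(4.5°) = 100000 × 0.9938 = 99380 km².
Ratio = 144700 / 99380 ≈ 1.46.

1.46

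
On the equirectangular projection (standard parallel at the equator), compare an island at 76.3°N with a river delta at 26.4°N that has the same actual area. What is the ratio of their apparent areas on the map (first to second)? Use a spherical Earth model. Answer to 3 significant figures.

Plate carrée maps x = Rλ, y = Rφ. The meridian scale is h = 1 and the parallel scale is k = 1/cos φ = sec φ.
Areal scale at 76.3°: h·k = 1.000 × 4.222 = 4.222.
Areal scale at 26.4°: h·k = 1.000 × 1.116 = 1.116.
Ratio = 4.222/1.116 ≈ 3.78.

3.78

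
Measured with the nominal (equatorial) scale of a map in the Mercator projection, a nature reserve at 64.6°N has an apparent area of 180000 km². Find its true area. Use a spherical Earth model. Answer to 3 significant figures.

33100 km²

The Mercator projection is conformal; its linear scale factor is the same in every direction and equals sec φ = 1/cos φ.
Areal scale = k² = sec²φ = 1/cos²(64.6°) = 1/0.4289² = 5.435.
True area = apparent / (areal scale) = 180000 / 5.435 ≈ 33100 km².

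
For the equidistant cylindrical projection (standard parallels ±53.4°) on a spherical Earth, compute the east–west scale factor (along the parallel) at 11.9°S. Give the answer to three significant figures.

0.609

In the equirectangular projection with standard parallel φ₀ = 53.4° (x = Rλ cos φ₀, y = Rφ), meridians are true-scale (h = 1) and the parallel scale is k = cos φ₀ / cos φ.
k = cos 53.4° / cos 11.9° = 0.5962/0.9785 = 0.6093.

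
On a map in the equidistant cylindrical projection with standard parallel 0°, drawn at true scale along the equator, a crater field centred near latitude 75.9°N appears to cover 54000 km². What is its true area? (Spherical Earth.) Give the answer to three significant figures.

13200 km²

For the equirectangular projection with φ₀ = 0 (plate carrée), h = 1 along meridians and k = sec φ along parallels.
Areal scale = h·k = 1 × sec φ; at 75.9°, h = 1.000, k = 4.105, so h·k = 4.105.
True area = apparent / (areal scale) = 54000 / 4.105 ≈ 13200 km².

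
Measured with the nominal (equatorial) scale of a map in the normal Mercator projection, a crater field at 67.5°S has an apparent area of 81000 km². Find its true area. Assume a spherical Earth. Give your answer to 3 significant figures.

Mercator is conformal, so the point scale is isotropic: h = k = sec φ = 1/cos φ.
Areal scale = k² = sec²φ = 1/cos²(67.5°) = 1/0.3827² = 6.828.
True area = apparent / (areal scale) = 81000 / 6.828 ≈ 11900 km².

11900 km²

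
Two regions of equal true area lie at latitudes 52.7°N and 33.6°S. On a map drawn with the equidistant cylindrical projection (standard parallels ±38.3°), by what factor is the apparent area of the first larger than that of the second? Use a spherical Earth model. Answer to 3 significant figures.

With standard parallel φ₀ = 38.3°, the equirectangular projection gives x = Rλ cos φ₀, y = Rφ, so h = 1 and k = cos 38.3° / cos φ.
Areal scale at 52.7°: h·k = 1.000 × 1.295 = 1.295.
Areal scale at 33.6°: h·k = 1.000 × 0.9422 = 0.9422.
Ratio = 1.295/0.9422 ≈ 1.37.

1.37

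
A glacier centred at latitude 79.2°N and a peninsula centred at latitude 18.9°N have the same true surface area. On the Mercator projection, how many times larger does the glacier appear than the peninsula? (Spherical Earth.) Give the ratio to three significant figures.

On Mercator, area is exaggerated by sec²φ = 1/cos²φ.
At 79.2°: sec²(79.2°) = 1/0.1874² = 28.48.
At 18.9°: sec²(18.9°) = 1/0.9461² = 1.117.
Ratio = 28.48/1.117 = cos²(18.9°)/cos²(79.2°) ≈ 25.5.

25.5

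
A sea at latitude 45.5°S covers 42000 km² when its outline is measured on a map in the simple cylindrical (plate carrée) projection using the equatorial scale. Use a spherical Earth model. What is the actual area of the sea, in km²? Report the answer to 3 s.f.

29400 km²

For the equirectangular projection with φ₀ = 0 (plate carrée), h = 1 along meridians and k = sec φ along parallels.
Areal scale = h·k = 1 × sec φ; at 45.5°, h = 1.000, k = 1.427, so h·k = 1.427.
True area = apparent / (areal scale) = 42000 / 1.427 ≈ 29400 km².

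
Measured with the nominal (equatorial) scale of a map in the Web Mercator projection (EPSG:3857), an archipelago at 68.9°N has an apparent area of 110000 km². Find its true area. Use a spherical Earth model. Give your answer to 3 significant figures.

Mercator is conformal, so the point scale is isotropic: h = k = sec φ = 1/cos φ.
Areal scale = k² = sec²φ = 1/cos²(68.9°) = 1/0.3600² = 7.716.
True area = apparent / (areal scale) = 110000 / 7.716 ≈ 14300 km².

14300 km²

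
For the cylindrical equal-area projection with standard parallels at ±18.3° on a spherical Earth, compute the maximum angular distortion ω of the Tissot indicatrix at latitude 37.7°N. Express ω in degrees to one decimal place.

Cylindrical equal-area (φ₀ = 18.3°): h = cos φ / cos 18.3° along meridians, k = cos 18.3° / cos φ along parallels; h·k = 1.
At 37.7°: h = 0.8334, k = 1.200; principal scales a = 1.200, b = 0.8334.
sin(ω/2) = (a − b)/(a + b) = 0.3666/2.033 = 0.1803, so ω = 2 arcsin(0.1803) ≈ 20.8°.

20.8°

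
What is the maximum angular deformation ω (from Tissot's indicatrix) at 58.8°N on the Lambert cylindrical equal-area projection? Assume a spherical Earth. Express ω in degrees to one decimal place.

The Lambert cylindrical equal-area projection is the cylindrical equal-area projection with its standard parallel at the equator (φ₀ = 0). For cylindrical equal-area with standard parallel φ₀, h = cos φ / cos φ₀ and k = cos φ₀ / cos φ, so h·k = 1.
At 58.8°: h = 0.5180, k = 1.930; principal scales a = 1.930, b = 0.5180.
sin(ω/2) = (a − b)/(a + b) = 1.412/2.448 = 0.5768, so ω = 2 arcsin(0.5768) ≈ 70.5°.

70.5°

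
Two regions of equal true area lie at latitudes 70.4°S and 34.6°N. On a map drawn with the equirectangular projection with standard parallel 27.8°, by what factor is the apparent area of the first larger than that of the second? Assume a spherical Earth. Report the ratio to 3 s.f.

2.45

In the equirectangular projection with standard parallel φ₀ = 27.8° (x = Rλ cos φ₀, y = Rφ), meridians are true-scale (h = 1) and the parallel scale is k = cos φ₀ / cos φ.
Areal scale at 70.4°: h·k = 1.000 × 2.637 = 2.637.
Areal scale at 34.6°: h·k = 1.000 × 1.075 = 1.075.
Ratio = 2.637/1.075 ≈ 2.45.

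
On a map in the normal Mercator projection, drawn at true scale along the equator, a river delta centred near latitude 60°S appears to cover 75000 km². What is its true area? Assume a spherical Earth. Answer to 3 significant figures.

The Mercator projection is conformal; its linear scale factor is the same in every direction and equals sec φ = 1/cos φ.
Areal scale = k² = sec²φ = 1/cos²(60°) = 1/0.5000² = 4.000.
True area = apparent / (areal scale) = 75000 / 4.000 ≈ 18800 km².

18800 km²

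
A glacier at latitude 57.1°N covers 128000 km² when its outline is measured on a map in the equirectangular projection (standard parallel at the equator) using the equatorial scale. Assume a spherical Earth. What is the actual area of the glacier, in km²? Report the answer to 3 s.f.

Plate carrée maps x = Rλ, y = Rφ. The meridian scale is h = 1 and the parallel scale is k = 1/cos φ = sec φ.
Areal scale = h·k = 1 × sec φ; at 57.1°, h = 1.000, k = 1.841, so h·k = 1.841.
True area = apparent / (areal scale) = 128000 / 1.841 ≈ 69500 km².

69500 km²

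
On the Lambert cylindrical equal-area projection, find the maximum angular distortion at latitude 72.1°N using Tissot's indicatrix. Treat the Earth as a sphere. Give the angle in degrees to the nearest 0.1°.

The Lambert cylindrical equal-area projection is the cylindrical equal-area projection with its standard parallel at the equator (φ₀ = 0). For cylindrical equal-area with standard parallel φ₀, h = cos φ / cos φ₀ and k = cos φ₀ / cos φ, so h·k = 1.
At 72.1°: h = 0.3074, k = 3.254; principal scales a = 3.254, b = 0.3074.
sin(ω/2) = (a − b)/(a + b) = 2.946/3.561 = 0.8274, so ω = 2 arcsin(0.8274) ≈ 111.7°.

111.7°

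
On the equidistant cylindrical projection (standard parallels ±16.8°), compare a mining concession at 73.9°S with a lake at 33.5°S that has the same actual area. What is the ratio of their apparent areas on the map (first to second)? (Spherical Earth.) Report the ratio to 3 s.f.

With standard parallel φ₀ = 16.8°, the equirectangular projection gives x = Rλ cos φ₀, y = Rφ, so h = 1 and k = cos 16.8° / cos φ.
Areal scale at 73.9°: h·k = 1.000 × 3.452 = 3.452.
Areal scale at 33.5°: h·k = 1.000 × 1.148 = 1.148.
Ratio = 3.452/1.148 ≈ 3.01.

3.01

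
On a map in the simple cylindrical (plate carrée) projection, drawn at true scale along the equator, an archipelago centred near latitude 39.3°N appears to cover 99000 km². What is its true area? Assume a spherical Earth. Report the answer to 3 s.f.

76600 km²

Plate carrée maps x = Rλ, y = Rφ. The meridian scale is h = 1 and the parallel scale is k = 1/cos φ = sec φ.
Areal scale = h·k = 1 × sec φ; at 39.3°, h = 1.000, k = 1.292, so h·k = 1.292.
True area = apparent / (areal scale) = 99000 / 1.292 ≈ 76600 km².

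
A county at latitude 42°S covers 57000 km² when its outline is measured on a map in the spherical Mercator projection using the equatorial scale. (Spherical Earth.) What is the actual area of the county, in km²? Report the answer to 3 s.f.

31500 km²

The Mercator projection is conformal; its linear scale factor is the same in every direction and equals sec φ = 1/cos φ.
Areal scale = k² = sec²φ = 1/cos²(42°) = 1/0.7431² = 1.811.
True area = apparent / (areal scale) = 57000 / 1.811 ≈ 31500 km².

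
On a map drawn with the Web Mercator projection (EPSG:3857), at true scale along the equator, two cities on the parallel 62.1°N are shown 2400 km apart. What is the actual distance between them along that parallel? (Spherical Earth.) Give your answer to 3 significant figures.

Mercator is conformal, so the point scale is isotropic: h = k = sec φ = 1/cos φ.
Along the parallel at 62.1°, map distances are exaggerated by k = sec 62.1° = 2.137.
True distance = 2400 / 2.137 = 2400 × cos 62.1° ≈ 1120 km.

1120 km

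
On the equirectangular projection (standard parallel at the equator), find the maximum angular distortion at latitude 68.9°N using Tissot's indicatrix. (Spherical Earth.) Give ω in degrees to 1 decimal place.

Plate carrée maps x = Rλ, y = Rφ. The meridian scale is h = 1 and the parallel scale is k = 1/cos φ = sec φ.
At 68.9°: h = 1.000, k = 2.778; principal scales a = 2.778, b = 1.000.
sin(ω/2) = (a − b)/(a + b) = 1.778/3.778 = 0.4706, so ω = 2 arcsin(0.4706) ≈ 56.1°.

56.1°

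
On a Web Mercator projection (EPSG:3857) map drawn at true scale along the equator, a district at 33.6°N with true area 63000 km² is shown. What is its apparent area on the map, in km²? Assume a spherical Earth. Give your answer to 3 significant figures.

90800 km²

Mercator is conformal, so the point scale is isotropic: h = k = sec φ = 1/cos φ.
Areal scale = k² = sec²φ = 1/cos²(33.6°) = 1/0.8329² = 1.441.
Apparent area = 63000 × 1.441 ≈ 90800 km².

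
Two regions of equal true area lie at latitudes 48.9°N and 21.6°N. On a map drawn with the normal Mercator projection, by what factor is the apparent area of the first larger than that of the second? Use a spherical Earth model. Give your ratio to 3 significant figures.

2.00

On Mercator, area is exaggerated by sec²φ = 1/cos²φ.
At 48.9°: sec²(48.9°) = 1/0.6574² = 2.314.
At 21.6°: sec²(21.6°) = 1/0.9298² = 1.157.
Ratio = 2.314/1.157 = cos²(21.6°)/cos²(48.9°) ≈ 2.00.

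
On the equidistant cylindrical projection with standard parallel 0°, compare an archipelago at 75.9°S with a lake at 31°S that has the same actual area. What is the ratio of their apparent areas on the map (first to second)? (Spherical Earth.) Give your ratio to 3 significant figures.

3.52

In the plate carrée (x = Rλ, y = Rφ), meridians are true-scale (h = 1) and parallels are stretched by k = sec φ.
Areal scale at 75.9°: h·k = 1.000 × 4.105 = 4.105.
Areal scale at 31°: h·k = 1.000 × 1.167 = 1.167.
Ratio = 4.105/1.167 ≈ 3.52.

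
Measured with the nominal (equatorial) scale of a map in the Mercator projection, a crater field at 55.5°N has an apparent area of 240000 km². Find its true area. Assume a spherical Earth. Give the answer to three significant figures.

For Mercator, h = k = sec φ (a conformal cylindrical projection has a single point scale, 1/cos φ).
Areal scale = k² = sec²φ = 1/cos²(55.5°) = 1/0.5664² = 3.117.
True area = apparent / (areal scale) = 240000 / 3.117 ≈ 77000 km².

77000 km²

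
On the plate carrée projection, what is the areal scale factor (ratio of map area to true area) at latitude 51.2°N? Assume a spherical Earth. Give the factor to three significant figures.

1.60

For the equirectangular projection with φ₀ = 0 (plate carrée), h = 1 along meridians and k = sec φ along parallels.
Areal scale = h·k = 1 × sec φ; at 51.2°, h = 1.000, k = 1.596, so h·k = 1.596.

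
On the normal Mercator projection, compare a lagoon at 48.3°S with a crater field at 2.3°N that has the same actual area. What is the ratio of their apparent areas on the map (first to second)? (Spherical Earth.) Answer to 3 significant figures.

2.26

Mercator is conformal with k = sec φ, so areal scale = k² = sec²φ.
At 48.3°: sec²(48.3°) = 1/0.6652² = 2.260.
At 2.3°: sec²(2.3°) = 1/0.9992² = 1.002.
Ratio = 2.260/1.002 = cos²(2.3°)/cos²(48.3°) ≈ 2.26.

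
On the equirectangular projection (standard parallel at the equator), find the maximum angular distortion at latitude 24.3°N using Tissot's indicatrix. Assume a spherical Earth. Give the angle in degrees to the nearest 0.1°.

Plate carrée maps x = Rλ, y = Rφ. The meridian scale is h = 1 and the parallel scale is k = 1/cos φ = sec φ.
At 24.3°: h = 1.000, k = 1.097; principal scales a = 1.097, b = 1.000.
sin(ω/2) = (a − b)/(a + b) = 0.09721/2.097 = 0.04635, so ω = 2 arcsin(0.04635) ≈ 5.3°.

5.3°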